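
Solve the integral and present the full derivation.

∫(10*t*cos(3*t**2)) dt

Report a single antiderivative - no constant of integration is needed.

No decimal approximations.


Step 1. Substitute u = t**2, turning ∫(10*t*cos(3*t**2)) dt into ∫(5*cos(3*u)) du: now ∫(5*cos(3*u)) du.
Step 2. Evaluate the standard form: now 5*sin(3*u)/3.
Step 3. Substitute back u = t**2: now 5*sin(3*t**2)/3.
Answer: 5*sin(3*t**2)/3.


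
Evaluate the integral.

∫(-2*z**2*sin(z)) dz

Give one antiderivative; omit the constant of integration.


Answer: 2*z**2*cos(z) - 4*z*sin(z) - 4*cos(z).


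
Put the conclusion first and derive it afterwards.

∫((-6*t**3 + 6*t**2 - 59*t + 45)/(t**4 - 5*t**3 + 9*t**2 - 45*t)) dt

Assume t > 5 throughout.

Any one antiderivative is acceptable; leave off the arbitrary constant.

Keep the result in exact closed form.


The answer is -log(t) - 5*log(t - 5) + atan(t/3)/3.
Step 1. Decompose ∫((-6*t**3 + 6*t**2 - 59*t + 45)/(t**4 - 5*t**3 + 9*t**2 - 45*t)) dt by partial fractions, (-6*t**3 + 6*t**2 - 59*t + 45)/(t**4 - 5*t**3 + 9*t**2 - 45*t) = 1/(t**2 + 9) - 5/(t - 5) - 1/t: now ∫(-1/t) dt + ∫(-5/(t - 5)) dt + ∫(1/(t**2 + 9)) dt.
Step 2. Evaluate the standard form [assuming t > 0]: now -log(t) + ∫(-5/(t - 5)) dt + ∫(1/(t**2 + 9)) dt.
Step 3. Evaluate the standard form [assuming t > 5]: now -log(t) - 5*log(t - 5) + ∫(1/(t**2 + 9)) dt.
Step 4. Evaluate the standard form: now -log(t) - 5*log(t - 5) + atan(t/3)/3.
Answer: -log(t) - 5*log(t - 5) + atan(t/3)/3.


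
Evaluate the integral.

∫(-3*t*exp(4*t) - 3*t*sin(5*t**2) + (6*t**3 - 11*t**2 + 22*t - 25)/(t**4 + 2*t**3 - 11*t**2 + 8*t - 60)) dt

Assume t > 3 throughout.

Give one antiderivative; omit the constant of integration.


Answer: -3*t*exp(4*t)/4 + 3*exp(4*t)/16 + log(t - 3) + 5*log(t + 5) + 3*cos(5*t**2)/10 - atan(t/2)/2.


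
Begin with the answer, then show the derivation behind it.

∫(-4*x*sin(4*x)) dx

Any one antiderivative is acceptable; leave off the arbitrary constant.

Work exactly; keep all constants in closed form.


The answer is x*cos(4*x) - sin(4*x)/4.
Step 1. Integrate ∫(-4*x*sin(4*x)) dx by parts with u = x, dv = (-4*sin(4*x)) dx, so v = cos(4*x): now x*cos(4*x) + ∫(-cos(4*x)) dx.
Step 2. Evaluate the standard form: now x*cos(4*x) - sin(4*x)/4.
Answer: x*cos(4*x) - sin(4*x)/4.


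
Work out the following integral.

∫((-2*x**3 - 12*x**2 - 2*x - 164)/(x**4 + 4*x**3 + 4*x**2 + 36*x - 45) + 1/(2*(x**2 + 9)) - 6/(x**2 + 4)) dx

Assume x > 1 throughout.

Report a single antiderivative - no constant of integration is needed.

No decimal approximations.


Answer: -3*log(x - 1) + log(x + 5) + 3*atan(x/3)/2 - 3*atan(x/2).


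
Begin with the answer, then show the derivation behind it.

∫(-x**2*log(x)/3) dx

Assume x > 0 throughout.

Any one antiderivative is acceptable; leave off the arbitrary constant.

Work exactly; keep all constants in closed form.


The answer is -x**3*log(x)/9 + x**3/27.
Step 1. Integrate ∫(-x**2*log(x)/3) dx by parts with u = log(x), dv = (-x**2/3) dx, so v = -x**3/9 [assuming x > 0]: now -x**3*log(x)/9 + ∫(x**2/9) dx.
Step 2. Evaluate the standard form: now -x**3*log(x)/9 + x**3/27.
Answer: -x**3*log(x)/9 + x**3/27.


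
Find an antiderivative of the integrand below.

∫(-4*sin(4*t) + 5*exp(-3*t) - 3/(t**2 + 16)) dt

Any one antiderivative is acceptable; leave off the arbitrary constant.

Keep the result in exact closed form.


Answer: cos(4*t) - 3*atan(t/4)/4 - 5*exp(-3*t)/3.


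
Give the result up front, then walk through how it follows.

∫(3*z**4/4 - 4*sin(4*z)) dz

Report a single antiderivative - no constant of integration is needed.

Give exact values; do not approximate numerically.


The answer is 3*z**5/20 + cos(4*z).
Step 1. Rewrite: now ∫(3*z**4/4) dz + ∫(-4*sin(4*z)) dz.
Step 2. Evaluate the standard form: now 3*z**5/20 + ∫(-4*sin(4*z)) dz.
Step 3. Evaluate the standard form: now 3*z**5/20 + cos(4*z).
Answer: 3*z**5/20 + cos(4*z).


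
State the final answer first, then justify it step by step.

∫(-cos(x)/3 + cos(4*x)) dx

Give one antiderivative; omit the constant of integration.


The answer is -sin(x)/3 + sin(4*x)/4.
Step 1. Rewrite: now ∫(-cos(x)/3) dx + ∫(cos(4*x)) dx.
Step 2. Evaluate the standard form: now -sin(x)/3 + ∫(cos(4*x)) dx.
Step 3. Evaluate the standard form: now -sin(x)/3 + sin(4*x)/4.
Answer: -sin(x)/3 + sin(4*x)/4.


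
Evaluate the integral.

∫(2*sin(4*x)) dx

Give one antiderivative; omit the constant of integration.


Answer: -cos(4*x)/2.


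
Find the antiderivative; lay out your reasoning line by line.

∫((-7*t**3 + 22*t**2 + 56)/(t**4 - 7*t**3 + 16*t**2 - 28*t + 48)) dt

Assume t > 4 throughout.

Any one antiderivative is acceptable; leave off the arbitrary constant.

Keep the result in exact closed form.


Step 1. Decompose ∫((-7*t**3 + 22*t**2 + 56)/(t**4 - 7*t**3 + 16*t**2 - 28*t + 48)) dt by partial fractions, (-7*t**3 + 22*t**2 + 56)/(t**4 - 7*t**3 + 16*t**2 - 28*t + 48) = -4/(t**2 + 4) - 5/(t - 3) - 2/(t - 4): now ∫(-2/(t - 4)) dt + ∫(-5/(t - 3)) dt + ∫(-4/(t**2 + 4)) dt.
Step 2. Evaluate the standard form [assuming t > 3]: now -5*log(t - 3) + ∫(-2/(t - 4)) dt + ∫(-4/(t**2 + 4)) dt.
Step 3. Evaluate the standard form [assuming t > 4]: now -2*log(t - 4) - 5*log(t - 3) + ∫(-4/(t**2 + 4)) dt.
Step 4. Evaluate the standard form: now -2*log(t - 4) - 5*log(t - 3) - 2*atan(t/2).
Answer: -2*log(t - 4) - 5*log(t - 3) - 2*atan(t/2).


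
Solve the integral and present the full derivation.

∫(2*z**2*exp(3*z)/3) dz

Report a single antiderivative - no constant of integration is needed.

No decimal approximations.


Step 1. Integrate ∫(2*z**2*exp(3*z)/3) dz by parts with u = z**2, dv = (2*exp(3*z)/3) dz, so v = 2*exp(3*z)/9: now 2*z**2*exp(3*z)/9 + ∫(-4*z*exp(3*z)/9) dz.
Step 2. Integrate ∫(-4*z*exp(3*z)/9) dz by parts with u = z, dv = (-4*exp(3*z)/9) dz, so v = -4*exp(3*z)/27: now 2*z**2*exp(3*z)/9 - 4*z*exp(3*z)/27 + ∫(4*exp(3*z)/27) dz.
Step 3. Evaluate the standard form: now 2*z**2*exp(3*z)/9 - 4*z*exp(3*z)/27 + 4*exp(3*z)/81.
Answer: 2*z**2*exp(3*z)/9 - 4*z*exp(3*z)/27 + 4*exp(3*z)/81.


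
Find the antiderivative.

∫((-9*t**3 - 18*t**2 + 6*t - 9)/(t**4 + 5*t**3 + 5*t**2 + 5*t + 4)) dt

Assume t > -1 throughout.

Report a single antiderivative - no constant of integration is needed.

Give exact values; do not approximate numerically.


Answer: -4*log(t + 1) - 5*log(t + 4) + 3*atan(t).


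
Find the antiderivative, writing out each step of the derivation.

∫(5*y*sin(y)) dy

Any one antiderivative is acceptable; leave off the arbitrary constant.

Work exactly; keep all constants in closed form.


Step 1. Integrate ∫(5*y*sin(y)) dy by parts with u = y, dv = (5*sin(y)) dy, so v = -5*cos(y): now -5*y*cos(y) + ∫(5*cos(y)) dy.
Step 2. Evaluate the standard form: now -5*y*cos(y) + 5*sin(y).
Answer: -5*y*cos(y) + 5*sin(y).


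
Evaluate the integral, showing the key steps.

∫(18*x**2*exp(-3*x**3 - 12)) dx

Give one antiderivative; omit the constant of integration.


Step 1. Substitute u = x**3 + 4, turning ∫(18*x**2*exp(-3*x**3 - 12)) dx into ∫(6*exp(-3*u)) du: now ∫(6*exp(-3*u)) du.
Step 2. Evaluate the standard form: now -2*exp(-3*u).
Step 3. Substitute back u = x**3 + 4: now -2*exp(-3*x**3 - 12).
Answer: -2*exp(-3*x**3 - 12).


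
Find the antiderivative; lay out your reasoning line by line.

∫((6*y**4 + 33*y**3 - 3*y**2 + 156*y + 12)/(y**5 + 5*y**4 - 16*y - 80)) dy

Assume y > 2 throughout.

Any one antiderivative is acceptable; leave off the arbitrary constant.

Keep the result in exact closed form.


Step 1. Decompose ∫((6*y**4 + 33*y**3 - 3*y**2 + 156*y + 12)/(y**5 + 5*y**4 - 16*y - 80)) dy by partial fractions, (6*y**4 + 33*y**3 - 3*y**2 + 156*y + 12)/(y**5 + 5*y**4 - 16*y - 80) = -3/(y**2 + 4) - 2/(y + 5) + 5/(y + 2) + 3/(y - 2): now ∫(3/(y - 2)) dy + ∫(5/(y + 2)) dy + ∫(-2/(y + 5)) dy + ∫(-3/(y**2 + 4)) dy.
Step 2. Evaluate the standard form [assuming y > -5]: now -2*log(y + 5) + ∫(3/(y - 2)) dy + ∫(5/(y + 2)) dy + ∫(-3/(y**2 + 4)) dy.
Step 3. Evaluate the standard form [assuming y > -2]: now 5*log(y + 2) - 2*log(y + 5) + ∫(3/(y - 2)) dy + ∫(-3/(y**2 + 4)) dy.
Step 4. Evaluate the standard form [assuming y > 2]: now 3*log(y - 2) + 5*log(y + 2) - 2*log(y + 5) + ∫(-3/(y**2 + 4)) dy.
Step 5. Evaluate the standard form: now 3*log(y - 2) + 5*log(y + 2) - 2*log(y + 5) - 3*atan(y/2)/2.
Answer: 3*log(y - 2) + 5*log(y + 2) - 2*log(y + 5) - 3*atan(y/2)/2.


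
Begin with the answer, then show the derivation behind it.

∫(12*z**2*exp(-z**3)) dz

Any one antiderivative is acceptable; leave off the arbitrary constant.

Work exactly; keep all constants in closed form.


The answer is -4*exp(-z**3).
Step 1. Substitute u = z**3, turning ∫(12*z**2*exp(-z**3)) dz into ∫(4*exp(-u)) du: now ∫(4*exp(-u)) du.
Step 2. Evaluate the standard form: now -4*exp(-u).
Step 3. Substitute back u = z**3: now -4*exp(-z**3).
Answer: -4*exp(-z**3).


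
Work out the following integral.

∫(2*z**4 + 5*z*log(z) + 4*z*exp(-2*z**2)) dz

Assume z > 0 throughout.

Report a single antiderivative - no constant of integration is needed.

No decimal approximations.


Answer: 2*z**5/5 + 5*z**2*log(z)/2 - 5*z**2/4 - exp(-2*z**2).


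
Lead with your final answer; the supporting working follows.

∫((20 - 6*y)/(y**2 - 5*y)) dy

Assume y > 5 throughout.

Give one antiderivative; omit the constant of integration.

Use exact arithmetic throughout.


The answer is -4*log(y) - 2*log(y - 5).
Step 1. Decompose ∫((20 - 6*y)/(y**2 - 5*y)) dy by partial fractions, (20 - 6*y)/(y**2 - 5*y) = -2/(y - 5) - 4/y: now ∫(-4/y) dy + ∫(-2/(y - 5)) dy.
Step 2. Evaluate the standard form [assuming y > 5]: now -2*log(y - 5) + ∫(-4/y) dy.
Step 3. Evaluate the standard form [assuming y > 0]: now -4*log(y) - 2*log(y - 5).
Answer: -4*log(y) - 2*log(y - 5).


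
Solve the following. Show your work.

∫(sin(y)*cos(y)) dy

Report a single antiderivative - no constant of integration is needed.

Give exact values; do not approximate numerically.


Step 1. Substitute u = sin(y), turning ∫(sin(y)*cos(y)) dy into ∫(u) du: now ∫(u) du.
Step 2. Evaluate the standard form: now u**2/2.
Step 3. Substitute back u = sin(y): now sin(y)**2/2.
Answer: sin(y)**2/2.


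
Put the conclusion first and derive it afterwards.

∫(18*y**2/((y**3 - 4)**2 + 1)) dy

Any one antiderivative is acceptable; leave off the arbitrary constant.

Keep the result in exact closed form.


The answer is 6*atan(y**3 - 4).
Step 1. Substitute u = y**3 - 4, turning ∫(18*y**2/((y**3 - 4)**2 + 1)) dy into ∫(6/(u**2 + 1)) du: now ∫(6/(u**2 + 1)) du.
Step 2. Evaluate the standard form: now 6*atan(u).
Step 3. Substitute back u = y**3 - 4: now 6*atan(y**3 - 4).
Answer: 6*atan(y**3 - 4).


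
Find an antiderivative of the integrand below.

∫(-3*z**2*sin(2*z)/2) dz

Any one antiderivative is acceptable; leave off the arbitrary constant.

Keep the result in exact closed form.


Answer: 3*z**2*cos(2*z)/4 - 3*z*sin(2*z)/4 - 3*cos(2*z)/8.


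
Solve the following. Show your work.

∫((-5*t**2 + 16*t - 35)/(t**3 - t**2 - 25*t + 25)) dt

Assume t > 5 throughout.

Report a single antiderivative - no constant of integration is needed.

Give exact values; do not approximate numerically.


Step 1. Decompose ∫((-5*t**2 + 16*t - 35)/(t**3 - t**2 - 25*t + 25)) dt by partial fractions, (-5*t**2 + 16*t - 35)/(t**3 - t**2 - 25*t + 25) = -4/(t + 5) + 1/(t - 1) - 2/(t - 5): now ∫(-2/(t - 5)) dt + ∫(1/(t - 1)) dt + ∫(-4/(t + 5)) dt.
Step 2. Evaluate the standard form [assuming t > 1]: now log(t - 1) + ∫(-2/(t - 5)) dt + ∫(-4/(t + 5)) dt.
Step 3. Evaluate the standard form [assuming t > 5]: now -2*log(t - 5) + log(t - 1) + ∫(-4/(t + 5)) dt.
Step 4. Evaluate the standard form [assuming t > -5]: now -2*log(t - 5) + log(t - 1) - 4*log(t + 5).
Answer: -2*log(t - 5) + log(t - 1) - 4*log(t + 5).


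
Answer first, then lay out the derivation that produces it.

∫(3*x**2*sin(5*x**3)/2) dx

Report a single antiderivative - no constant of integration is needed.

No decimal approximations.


The answer is -cos(5*x**3)/10.
Step 1. Substitute u = x**3, turning ∫(3*x**2*sin(5*x**3)/2) dx into ∫(sin(5*u)/2) du: now ∫(sin(5*u)/2) du.
Step 2. Evaluate the standard form: now -cos(5*u)/10.
Step 3. Substitute back u = x**3: now -cos(5*x**3)/10.
Answer: -cos(5*x**3)/10.


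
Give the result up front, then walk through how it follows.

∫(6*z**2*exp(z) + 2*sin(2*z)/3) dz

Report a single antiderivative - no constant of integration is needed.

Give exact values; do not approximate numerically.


The answer is 6*z**2*exp(z) - 12*z*exp(z) + 12*exp(z) - cos(2*z)/3.
Step 1. Rewrite: now ∫(6*z**2*exp(z)) dz + ∫(2*sin(2*z)/3) dz.
Step 2. Integrate ∫(6*z**2*exp(z)) dz by parts with u = z**2, dv = (6*exp(z)) dz, so v = 6*exp(z): now 6*z**2*exp(z) + ∫(-12*z*exp(z)) dz + ∫(2*sin(2*z)/3) dz.
Step 3. Integrate ∫(-12*z*exp(z)) dz by parts with u = z, dv = (-12*exp(z)) dz, so v = -12*exp(z): now 6*z**2*exp(z) - 12*z*exp(z) + ∫(12*exp(z)) dz + ∫(2*sin(2*z)/3) dz.
Step 4. Evaluate the standard form: now 6*z**2*exp(z) - 12*z*exp(z) + 12*exp(z) + ∫(2*sin(2*z)/3) dz.
Step 5. Evaluate the standard form: now 6*z**2*exp(z) - 12*z*exp(z) + 12*exp(z) - cos(2*z)/3.
Answer: 6*z**2*exp(z) - 12*z*exp(z) + 12*exp(z) - cos(2*z)/3.


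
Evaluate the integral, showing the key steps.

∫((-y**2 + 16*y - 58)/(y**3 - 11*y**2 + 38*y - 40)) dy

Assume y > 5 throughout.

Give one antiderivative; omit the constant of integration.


Step 1. Decompose ∫((-y**2 + 16*y - 58)/(y**3 - 11*y**2 + 38*y - 40)) dy by partial fractions, (-y**2 + 16*y - 58)/(y**3 - 11*y**2 + 38*y - 40) = -5/(y - 2) + 5/(y - 4) - 1/(y - 5): now ∫(-1/(y - 5)) dy + ∫(5/(y - 4)) dy + ∫(-5/(y - 2)) dy.
Step 2. Evaluate the standard form [assuming y > 2]: now -5*log(y - 2) + ∫(-1/(y - 5)) dy + ∫(5/(y - 4)) dy.
Step 3. Evaluate the standard form [assuming y > 5]: now -log(y - 5) - 5*log(y - 2) + ∫(5/(y - 4)) dy.
Step 4. Evaluate the standard form [assuming y > 4]: now -log(y - 5) + 5*log(y - 4) - 5*log(y - 2).
Answer: -log(y - 5) + 5*log(y - 4) - 5*log(y - 2).


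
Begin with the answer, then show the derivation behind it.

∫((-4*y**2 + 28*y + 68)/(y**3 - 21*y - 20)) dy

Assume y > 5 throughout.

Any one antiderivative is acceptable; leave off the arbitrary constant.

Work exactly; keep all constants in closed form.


The answer is 2*log(y - 5) - 2*log(y + 1) - 4*log(y + 4).
Step 1. Decompose ∫((-4*y**2 + 28*y + 68)/(y**3 - 21*y - 20)) dy by partial fractions, (-4*y**2 + 28*y + 68)/(y**3 - 21*y - 20) = -4/(y + 4) - 2/(y + 1) + 2/(y - 5): now ∫(2/(y - 5)) dy + ∫(-2/(y + 1)) dy + ∫(-4/(y + 4)) dy.
Step 2. Evaluate the standard form [assuming y > -4]: now -4*log(y + 4) + ∫(2/(y - 5)) dy + ∫(-2/(y + 1)) dy.
Step 3. Evaluate the standard form [assuming y > 5]: now 2*log(y - 5) - 4*log(y + 4) + ∫(-2/(y + 1)) dy.
Step 4. Evaluate the standard form [assuming y > -1]: now 2*log(y - 5) - 2*log(y + 1) - 4*log(y + 4).
Answer: 2*log(y - 5) - 2*log(y + 1) - 4*log(y + 4).


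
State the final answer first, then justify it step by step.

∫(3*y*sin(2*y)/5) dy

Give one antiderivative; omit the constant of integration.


The answer is -3*y*cos(2*y)/10 + 3*sin(2*y)/20.
Step 1. Integrate ∫(3*y*sin(2*y)/5) dy by parts with u = y, dv = (3*sin(2*y)/5) dy, so v = -3*cos(2*y)/10: now -3*y*cos(2*y)/10 + ∫(3*cos(2*y)/10) dy.
Step 2. Evaluate the standard form: now -3*y*cos(2*y)/10 + 3*sin(2*y)/20.
Answer: -3*y*cos(2*y)/10 + 3*sin(2*y)/20.


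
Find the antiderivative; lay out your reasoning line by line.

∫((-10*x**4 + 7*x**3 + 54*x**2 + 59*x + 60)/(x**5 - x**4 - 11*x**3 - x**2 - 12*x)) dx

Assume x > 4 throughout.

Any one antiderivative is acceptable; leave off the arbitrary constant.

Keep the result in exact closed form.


Step 1. Decompose ∫((-10*x**4 + 7*x**3 + 54*x**2 + 59*x + 60)/(x**5 - x**4 - 11*x**3 - x**2 - 12*x)) dx by partial fractions, (-10*x**4 + 7*x**3 + 54*x**2 + 59*x + 60)/(x**5 - x**4 - 11*x**3 - x**2 - 12*x) = -4/(x**2 + 1) - 3/(x + 3) - 2/(x - 4) - 5/x: now ∫(-5/x) dx + ∫(-2/(x - 4)) dx + ∫(-3/(x + 3)) dx + ∫(-4/(x**2 + 1)) dx.
Step 2. Evaluate the standard form [assuming x > -3]: now -3*log(x + 3) + ∫(-5/x) dx + ∫(-2/(x - 4)) dx + ∫(-4/(x**2 + 1)) dx.
Step 3. Evaluate the standard form [assuming x > 4]: now -2*log(x - 4) - 3*log(x + 3) + ∫(-5/x) dx + ∫(-4/(x**2 + 1)) dx.
Step 4. Evaluate the standard form [assuming x > 0]: now -5*log(x) - 2*log(x - 4) - 3*log(x + 3) + ∫(-4/(x**2 + 1)) dx.
Step 5. Evaluate the standard form: now -5*log(x) - 2*log(x - 4) - 3*log(x + 3) - 4*atan(x).
Answer: -5*log(x) - 2*log(x - 4) - 3*log(x + 3) - 4*atan(x).


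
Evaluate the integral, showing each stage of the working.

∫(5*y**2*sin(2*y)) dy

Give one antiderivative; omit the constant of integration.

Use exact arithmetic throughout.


Step 1. Integrate ∫(5*y**2*sin(2*y)) dy by parts with u = y**2, dv = (5*sin(2*y)) dy, so v = -5*cos(2*y)/2: now -5*y**2*cos(2*y)/2 + ∫(5*y*cos(2*y)) dy.
Step 2. Integrate ∫(5*y*cos(2*y)) dy by parts with u = y, dv = (5*cos(2*y)) dy, so v = 5*sin(2*y)/2: now -5*y**2*cos(2*y)/2 + 5*y*sin(2*y)/2 + ∫(-5*sin(2*y)/2) dy.
Step 3. Evaluate the standard form: now -5*y**2*cos(2*y)/2 + 5*y*sin(2*y)/2 + 5*cos(2*y)/4.
Answer: -5*y**2*cos(2*y)/2 + 5*y*sin(2*y)/2 + 5*cos(2*y)/4.


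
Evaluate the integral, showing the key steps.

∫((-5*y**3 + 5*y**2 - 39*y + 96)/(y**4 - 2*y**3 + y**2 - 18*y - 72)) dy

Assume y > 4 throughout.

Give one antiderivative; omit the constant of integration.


Step 1. Decompose ∫((-5*y**3 + 5*y**2 - 39*y + 96)/(y**4 - 2*y**3 + y**2 - 18*y - 72)) dy by partial fractions, (-5*y**3 + 5*y**2 - 39*y + 96)/(y**4 - 2*y**3 + y**2 - 18*y - 72) = -3/(y**2 + 9) - 3/(y + 2) - 2/(y - 4): now ∫(-2/(y - 4)) dy + ∫(-3/(y + 2)) dy + ∫(-3/(y**2 + 9)) dy.
Step 2. Evaluate the standard form [assuming y > -2]: now -3*log(y + 2) + ∫(-2/(y - 4)) dy + ∫(-3/(y**2 + 9)) dy.
Step 3. Evaluate the standard form [assuming y > 4]: now -2*log(y - 4) - 3*log(y + 2) + ∫(-3/(y**2 + 9)) dy.
Step 4. Evaluate the standard form: now -2*log(y - 4) - 3*log(y + 2) - atan(y/3).
Answer: -2*log(y - 4) - 3*log(y + 2) - atan(y/3).


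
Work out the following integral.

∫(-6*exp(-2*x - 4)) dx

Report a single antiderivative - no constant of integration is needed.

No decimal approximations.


Answer: 3*exp(-2*x - 4).


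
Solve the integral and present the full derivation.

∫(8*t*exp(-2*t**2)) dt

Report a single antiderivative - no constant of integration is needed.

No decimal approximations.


Step 1. Substitute u = t**2, turning ∫(8*t*exp(-2*t**2)) dt into ∫(4*exp(-2*u)) du: now ∫(4*exp(-2*u)) du.
Step 2. Evaluate the standard form: now -2*exp(-2*u).
Step 3. Substitute back u = t**2: now -2*exp(-2*t**2).
Answer: -2*exp(-2*t**2).


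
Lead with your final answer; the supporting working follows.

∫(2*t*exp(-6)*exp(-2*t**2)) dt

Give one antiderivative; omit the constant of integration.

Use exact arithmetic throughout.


The answer is -exp(-2*t**2 - 6)/2.
Step 1. Substitute u = t**2 + 3, turning ∫(2*t*exp(-6)*exp(-2*t**2)) dt into ∫(exp(-2*u)) du: now ∫(exp(-2*u)) du.
Step 2. Evaluate the standard form: now -exp(-2*u)/2.
Step 3. Substitute back u = t**2 + 3: now -exp(-2*t**2 - 6)/2.
Answer: -exp(-2*t**2 - 6)/2.


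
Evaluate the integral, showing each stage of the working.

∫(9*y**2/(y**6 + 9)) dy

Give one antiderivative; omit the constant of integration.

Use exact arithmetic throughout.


Step 1. Substitute u = y**3, turning ∫(9*y**2/(y**6 + 9)) dy into ∫(3/(u**2 + 9)) du: now ∫(3/(u**2 + 9)) du.
Step 2. Evaluate the standard form: now atan(u/3).
Step 3. Substitute back u = y**3: now atan(y**3/3).
Answer: atan(y**3/3).


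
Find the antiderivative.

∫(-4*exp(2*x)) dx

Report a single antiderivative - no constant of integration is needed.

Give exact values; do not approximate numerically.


Answer: -2*exp(2*x).


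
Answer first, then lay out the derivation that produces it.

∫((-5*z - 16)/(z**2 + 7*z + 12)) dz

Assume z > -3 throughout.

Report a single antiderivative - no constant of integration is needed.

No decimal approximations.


The answer is -log(z + 3) - 4*log(z + 4).
Step 1. Decompose ∫((-5*z - 16)/(z**2 + 7*z + 12)) dz by partial fractions, (-5*z - 16)/(z**2 + 7*z + 12) = -4/(z + 4) - 1/(z + 3): now ∫(-1/(z + 3)) dz + ∫(-4/(z + 4)) dz.
Step 2. Evaluate the standard form [assuming z > -3]: now -log(z + 3) + ∫(-4/(z + 4)) dz.
Step 3. Evaluate the standard form [assuming z > -4]: now -log(z + 3) - 4*log(z + 4).
Answer: -log(z + 3) - 4*log(z + 4).


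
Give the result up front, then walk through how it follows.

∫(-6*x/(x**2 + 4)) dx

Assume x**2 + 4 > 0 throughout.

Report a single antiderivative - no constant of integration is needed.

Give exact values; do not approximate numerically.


The answer is -3*log(x**2 + 4).
Step 1. Substitute u = x**2 + 4, turning ∫(-6*x/(x**2 + 4)) dx into ∫(-3/u) du: now ∫(-3/u) du.
Step 2. Evaluate the standard form [assuming u > 0]: now -3*log(u).
Step 3. Substitute back u = x**2 + 4: now -3*log(x**2 + 4).
Answer: -3*log(x**2 + 4).


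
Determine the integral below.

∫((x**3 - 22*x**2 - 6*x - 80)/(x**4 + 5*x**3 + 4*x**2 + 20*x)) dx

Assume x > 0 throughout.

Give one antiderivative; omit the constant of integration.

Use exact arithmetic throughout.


Answer: -4*log(x) + 5*log(x + 5) - atan(x/2).


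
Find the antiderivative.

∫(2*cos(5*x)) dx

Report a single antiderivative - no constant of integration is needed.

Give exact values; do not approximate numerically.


Answer: 2*sin(5*x)/5.


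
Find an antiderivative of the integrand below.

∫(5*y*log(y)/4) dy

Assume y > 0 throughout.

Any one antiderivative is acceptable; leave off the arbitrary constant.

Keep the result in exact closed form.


Answer: 5*y**2*log(y)/8 - 5*y**2/16.


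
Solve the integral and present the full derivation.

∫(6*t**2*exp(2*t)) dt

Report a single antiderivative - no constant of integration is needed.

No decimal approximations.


Step 1. Integrate ∫(6*t**2*exp(2*t)) dt by parts with u = t**2, dv = (6*exp(2*t)) dt, so v = 3*exp(2*t): now 3*t**2*exp(2*t) + ∫(-6*t*exp(2*t)) dt.
Step 2. Integrate ∫(-6*t*exp(2*t)) dt by parts with u = t, dv = (-6*exp(2*t)) dt, so v = -3*exp(2*t): now 3*t**2*exp(2*t) - 3*t*exp(2*t) + ∫(3*exp(2*t)) dt.
Step 3. Evaluate the standard form: now 3*t**2*exp(2*t) - 3*t*exp(2*t) + 3*exp(2*t)/2.
Answer: 3*t**2*exp(2*t) - 3*t*exp(2*t) + 3*exp(2*t)/2.


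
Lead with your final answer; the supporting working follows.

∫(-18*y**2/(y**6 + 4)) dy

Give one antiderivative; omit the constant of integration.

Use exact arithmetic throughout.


The answer is -3*atan(y**3/2).
Step 1. Substitute u = y**3, turning ∫(-18*y**2/(y**6 + 4)) dy into ∫(-6/(u**2 + 4)) du: now ∫(-6/(u**2 + 4)) du.
Step 2. Evaluate the standard form: now -3*atan(u/2).
Step 3. Substitute back u = y**3: now -3*atan(y**3/2).
Answer: -3*atan(y**3/2).


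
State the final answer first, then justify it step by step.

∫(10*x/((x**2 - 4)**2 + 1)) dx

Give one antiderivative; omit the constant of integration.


The answer is 5*atan(x**2 - 4).
Step 1. Substitute u = x**2 - 4, turning ∫(10*x/((x**2 - 4)**2 + 1)) dx into ∫(5/(u**2 + 1)) du: now ∫(5/(u**2 + 1)) du.
Step 2. Evaluate the standard form: now 5*atan(u).
Step 3. Substitute back u = x**2 - 4: now 5*atan(x**2 - 4).
Answer: 5*atan(x**2 - 4).


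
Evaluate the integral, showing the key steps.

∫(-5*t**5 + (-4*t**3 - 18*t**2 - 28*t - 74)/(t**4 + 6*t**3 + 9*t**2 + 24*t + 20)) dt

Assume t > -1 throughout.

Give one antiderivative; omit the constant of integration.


Step 1. Rewrite: now ∫(-5*t**5) dt + ∫((-4*t**3 - 18*t**2 - 28*t - 74)/(t**4 + 6*t**3 + 9*t**2 + 24*t + 20)) dt.
Step 2. Evaluate the standard form: now -5*t**6/6 + ∫((-4*t**3 - 18*t**2 - 28*t - 74)/(t**4 + 6*t**3 + 9*t**2 + 24*t + 20)) dt.
Step 3. Decompose ∫((-4*t**3 - 18*t**2 - 28*t - 74)/(t**4 + 6*t**3 + 9*t**2 + 24*t + 20)) dt by partial fractions, (-4*t**3 - 18*t**2 - 28*t - 74)/(t**4 + 6*t**3 + 9*t**2 + 24*t + 20) = -2/(t**2 + 4) - 1/(t + 5) - 3/(t + 1): now -5*t**6/6 + ∫(-3/(t + 1)) dt + ∫(-1/(t + 5)) dt + ∫(-2/(t**2 + 4)) dt.
Step 4. Evaluate the standard form [assuming t > -1]: now -5*t**6/6 - 3*log(t + 1) + ∫(-1/(t + 5)) dt + ∫(-2/(t**2 + 4)) dt.
Step 5. Evaluate the standard form [assuming t > -5]: now -5*t**6/6 - 3*log(t + 1) - log(t + 5) + ∫(-2/(t**2 + 4)) dt.
Step 6. Evaluate the standard form: now -5*t**6/6 - 3*log(t + 1) - log(t + 5) - atan(t/2).
Answer: -5*t**6/6 - 3*log(t + 1) - log(t + 5) - atan(t/2).


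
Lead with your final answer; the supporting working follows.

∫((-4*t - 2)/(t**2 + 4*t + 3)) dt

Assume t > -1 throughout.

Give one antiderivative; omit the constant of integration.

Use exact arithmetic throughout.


The answer is log(t + 1) - 5*log(t + 3).
Step 1. Decompose ∫((-4*t - 2)/(t**2 + 4*t + 3)) dt by partial fractions, (-4*t - 2)/(t**2 + 4*t + 3) = -5/(t + 3) + 1/(t + 1): now ∫(1/(t + 1)) dt + ∫(-5/(t + 3)) dt.
Step 2. Evaluate the standard form [assuming t > -1]: now log(t + 1) + ∫(-5/(t + 3)) dt.
Step 3. Evaluate the standard form [assuming t > -3]: now log(t + 1) - 5*log(t + 3).
Answer: log(t + 1) - 5*log(t + 3).


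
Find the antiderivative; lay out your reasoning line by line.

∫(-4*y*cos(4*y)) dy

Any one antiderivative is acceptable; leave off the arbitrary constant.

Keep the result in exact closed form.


Step 1. Integrate ∫(-4*y*cos(4*y)) dy by parts with u = y, dv = (-4*cos(4*y)) dy, so v = -sin(4*y): now -y*sin(4*y) + ∫(sin(4*y)) dy.
Step 2. Evaluate the standard form: now -y*sin(4*y) - cos(4*y)/4.
Answer: -y*sin(4*y) - cos(4*y)/4.


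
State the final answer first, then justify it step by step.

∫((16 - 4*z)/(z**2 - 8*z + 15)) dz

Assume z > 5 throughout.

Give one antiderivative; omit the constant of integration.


The answer is -2*log(z - 5) - 2*log(z - 3).
Step 1. Decompose ∫((16 - 4*z)/(z**2 - 8*z + 15)) dz by partial fractions, (16 - 4*z)/(z**2 - 8*z + 15) = -2/(z - 3) - 2/(z - 5): now ∫(-2/(z - 5)) dz + ∫(-2/(z - 3)) dz.
Step 2. Evaluate the standard form [assuming z > 3]: now -2*log(z - 3) + ∫(-2/(z - 5)) dz.
Step 3. Evaluate the standard form [assuming z > 5]: now -2*log(z - 5) - 2*log(z - 3).
Answer: -2*log(z - 5) - 2*log(z - 3).


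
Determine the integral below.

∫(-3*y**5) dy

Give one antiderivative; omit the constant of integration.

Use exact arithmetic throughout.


Answer: -y**6/2.


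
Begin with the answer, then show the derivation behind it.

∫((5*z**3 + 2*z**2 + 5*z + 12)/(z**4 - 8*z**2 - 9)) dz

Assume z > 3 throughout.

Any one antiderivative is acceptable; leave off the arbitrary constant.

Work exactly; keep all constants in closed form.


The answer is 3*log(z - 3) + 2*log(z + 3) - atan(z).
Step 1. Decompose ∫((5*z**3 + 2*z**2 + 5*z + 12)/(z**4 - 8*z**2 - 9)) dz by partial fractions, (5*z**3 + 2*z**2 + 5*z + 12)/(z**4 - 8*z**2 - 9) = -1/(z**2 + 1) + 2/(z + 3) + 3/(z - 3): now ∫(3/(z - 3)) dz + ∫(2/(z + 3)) dz + ∫(-1/(z**2 + 1)) dz.
Step 2. Evaluate the standard form [assuming z > 3]: now 3*log(z - 3) + ∫(2/(z + 3)) dz + ∫(-1/(z**2 + 1)) dz.
Step 3. Evaluate the standard form [assuming z > -3]: now 3*log(z - 3) + 2*log(z + 3) + ∫(-1/(z**2 + 1)) dz.
Step 4. Evaluate the standard form: now 3*log(z - 3) + 2*log(z + 3) - atan(z).
Answer: 3*log(z - 3) + 2*log(z + 3) - atan(z).


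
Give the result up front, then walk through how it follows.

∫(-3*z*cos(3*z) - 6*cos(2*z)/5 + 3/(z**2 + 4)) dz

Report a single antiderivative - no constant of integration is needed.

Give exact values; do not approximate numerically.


The answer is -z*sin(3*z) - 3*sin(2*z)/5 - cos(3*z)/3 + 3*atan(z/2)/2.
Step 1. Rewrite: now ∫(-3*z*cos(3*z)) dz + ∫(3/(z**2 + 4)) dz + ∫(-6*cos(2*z)/5) dz.
Step 2. Integrate ∫(-3*z*cos(3*z)) dz by parts with u = z, dv = (-3*cos(3*z)) dz, so v = -sin(3*z): now -z*sin(3*z) + ∫(3/(z**2 + 4)) dz + ∫(sin(3*z)) dz + ∫(-6*cos(2*z)/5) dz.
Step 3. Evaluate the standard form: now -z*sin(3*z) - cos(3*z)/3 + ∫(3/(z**2 + 4)) dz + ∫(-6*cos(2*z)/5) dz.
Step 4. Evaluate the standard form: now -z*sin(3*z) - cos(3*z)/3 + 3*atan(z/2)/2 + ∫(-6*cos(2*z)/5) dz.
Step 5. Evaluate the standard form: now -z*sin(3*z) - 3*sin(2*z)/5 - cos(3*z)/3 + 3*atan(z/2)/2.
Answer: -z*sin(3*z) - 3*sin(2*z)/5 - cos(3*z)/3 + 3*atan(z/2)/2.


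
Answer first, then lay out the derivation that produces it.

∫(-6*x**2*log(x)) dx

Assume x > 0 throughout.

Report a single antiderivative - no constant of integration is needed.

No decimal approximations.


The answer is -2*x**3*log(x) + 2*x**3/3.
Step 1. Integrate ∫(-6*x**2*log(x)) dx by parts with u = log(x), dv = (-6*x**2) dx, so v = -2*x**3 [assuming x > 0]: now -2*x**3*log(x) + ∫(2*x**2) dx.
Step 2. Evaluate the standard form: now -2*x**3*log(x) + 2*x**3/3.
Answer: -2*x**3*log(x) + 2*x**3/3.


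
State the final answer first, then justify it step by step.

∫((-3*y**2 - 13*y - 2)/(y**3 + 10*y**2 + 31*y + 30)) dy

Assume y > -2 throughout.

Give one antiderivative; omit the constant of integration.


The answer is 4*log(y + 2) - 5*log(y + 3) - 2*log(y + 5).
Step 1. Decompose ∫((-3*y**2 - 13*y - 2)/(y**3 + 10*y**2 + 31*y + 30)) dy by partial fractions, (-3*y**2 - 13*y - 2)/(y**3 + 10*y**2 + 31*y + 30) = -2/(y + 5) - 5/(y + 3) + 4/(y + 2): now ∫(4/(y + 2)) dy + ∫(-5/(y + 3)) dy + ∫(-2/(y + 5)) dy.
Step 2. Evaluate the standard form [assuming y > -3]: now -5*log(y + 3) + ∫(4/(y + 2)) dy + ∫(-2/(y + 5)) dy.
Step 3. Evaluate the standard form [assuming y > -2]: now 4*log(y + 2) - 5*log(y + 3) + ∫(-2/(y + 5)) dy.
Step 4. Evaluate the standard form [assuming y > -5]: now 4*log(y + 2) - 5*log(y + 3) - 2*log(y + 5).
Answer: 4*log(y + 2) - 5*log(y + 3) - 2*log(y + 5).


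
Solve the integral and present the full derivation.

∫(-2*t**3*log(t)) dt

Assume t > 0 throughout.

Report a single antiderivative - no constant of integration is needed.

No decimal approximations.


Step 1. Integrate ∫(-2*t**3*log(t)) dt by parts with u = log(t), dv = (-2*t**3) dt, so v = -t**4/2 [assuming t > 0]: now -t**4*log(t)/2 + ∫(t**3/2) dt.
Step 2. Evaluate the standard form: now -t**4*log(t)/2 + t**4/8.
Answer: -t**4*log(t)/2 + t**4/8.


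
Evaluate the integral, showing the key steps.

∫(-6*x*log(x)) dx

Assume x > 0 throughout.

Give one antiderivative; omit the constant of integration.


Step 1. Integrate ∫(-6*x*log(x)) dx by parts with u = log(x), dv = (-6*x) dx, so v = -3*x**2 [assuming x > 0]: now -3*x**2*log(x) + ∫(3*x) dx.
Step 2. Evaluate the standard form: now -3*x**2*log(x) + 3*x**2/2.
Answer: -3*x**2*log(x) + 3*x**2/2.


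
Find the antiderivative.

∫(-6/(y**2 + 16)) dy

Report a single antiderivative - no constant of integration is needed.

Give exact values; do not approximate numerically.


Answer: -3*atan(y/4)/2.


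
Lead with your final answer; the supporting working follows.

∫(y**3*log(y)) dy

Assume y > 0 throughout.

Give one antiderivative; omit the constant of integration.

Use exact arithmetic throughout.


The answer is y**4*log(y)/4 - y**4/16.
Step 1. Integrate ∫(y**3*log(y)) dy by parts with u = log(y), dv = (y**3) dy, so v = y**4/4 [assuming y > 0]: now y**4*log(y)/4 + ∫(-y**3/4) dy.
Step 2. Evaluate the standard form: now y**4*log(y)/4 - y**4/16.
Answer: y**4*log(y)/4 - y**4/16.


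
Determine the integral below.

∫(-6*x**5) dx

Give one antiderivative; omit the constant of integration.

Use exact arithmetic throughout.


Answer: -x**6.


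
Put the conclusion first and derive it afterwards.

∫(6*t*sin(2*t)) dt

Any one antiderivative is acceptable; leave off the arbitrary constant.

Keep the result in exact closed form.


The answer is -3*t*cos(2*t) + 3*sin(2*t)/2.
Step 1. Integrate ∫(6*t*sin(2*t)) dt by parts with u = t, dv = (6*sin(2*t)) dt, so v = -3*cos(2*t): now -3*t*cos(2*t) + ∫(3*cos(2*t)) dt.
Step 2. Evaluate the standard form: now -3*t*cos(2*t) + 3*sin(2*t)/2.
Answer: -3*t*cos(2*t) + 3*sin(2*t)/2.


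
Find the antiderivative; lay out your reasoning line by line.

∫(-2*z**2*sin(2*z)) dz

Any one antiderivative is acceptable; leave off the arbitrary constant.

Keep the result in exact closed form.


Step 1. Integrate ∫(-2*z**2*sin(2*z)) dz by parts with u = z**2, dv = (-2*sin(2*z)) dz, so v = cos(2*z): now z**2*cos(2*z) + ∫(-2*z*cos(2*z)) dz.
Step 2. Integrate ∫(-2*z*cos(2*z)) dz by parts with u = z, dv = (-2*cos(2*z)) dz, so v = -sin(2*z): now z**2*cos(2*z) - z*sin(2*z) + ∫(sin(2*z)) dz.
Step 3. Evaluate the standard form: now z**2*cos(2*z) - z*sin(2*z) - cos(2*z)/2.
Answer: z**2*cos(2*z) - z*sin(2*z) - cos(2*z)/2.


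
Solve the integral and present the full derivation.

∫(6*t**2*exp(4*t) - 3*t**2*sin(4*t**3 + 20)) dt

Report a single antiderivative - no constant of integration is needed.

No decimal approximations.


Step 1. Rewrite: now ∫(6*t**2*exp(4*t)) dt + ∫(-3*t**2*sin(4*t**3 + 20)) dt.
Step 2. Substitute u = t**3 + 5, turning ∫(-3*t**2*sin(4*t**3 + 20)) dt into ∫(-sin(4*u)) du: now ∫(6*t**2*exp(4*t)) dt + ∫(-sin(4*u)) du.
Step 3. Evaluate the standard form: now cos(4*u)/4 + ∫(6*t**2*exp(4*t)) dt.
Step 4. Substitute back u = t**3 + 5: now cos(4*t**3 + 20)/4 + ∫(6*t**2*exp(4*t)) dt.
Step 5. Integrate ∫(6*t**2*exp(4*t)) dt by parts with u = t**2, dv = (6*exp(4*t)) dt, so v = 3*exp(4*t)/2: now 3*t**2*exp(4*t)/2 + cos(4*t**3 + 20)/4 + ∫(-3*t*exp(4*t)) dt.
Step 6. Integrate ∫(-3*t*exp(4*t)) dt by parts with u = t, dv = (-3*exp(4*t)) dt, so v = -3*exp(4*t)/4: now 3*t**2*exp(4*t)/2 - 3*t*exp(4*t)/4 + cos(4*t**3 + 20)/4 + ∫(3*exp(4*t)/4) dt.
Step 7. Evaluate the standard form: now 3*t**2*exp(4*t)/2 - 3*t*exp(4*t)/4 + 3*exp(4*t)/16 + cos(4*t**3 + 20)/4.
Answer: 3*t**2*exp(4*t)/2 - 3*t*exp(4*t)/4 + 3*exp(4*t)/16 + cos(4*t**3 + 20)/4.


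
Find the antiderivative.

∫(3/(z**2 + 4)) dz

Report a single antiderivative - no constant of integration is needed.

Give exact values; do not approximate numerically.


Answer: 3*atan(z/2)/2.


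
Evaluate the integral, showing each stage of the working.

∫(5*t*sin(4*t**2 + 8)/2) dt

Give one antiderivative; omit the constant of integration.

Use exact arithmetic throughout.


Step 1. Substitute u = t**2 + 2, turning ∫(5*t*sin(4*t**2 + 8)/2) dt into ∫(5*sin(4*u)/4) du: now ∫(5*sin(4*u)/4) du.
Step 2. Evaluate the standard form: now -5*cos(4*u)/16.
Step 3. Substitute back u = t**2 + 2: now -5*cos(4*t**2 + 8)/16.
Answer: -5*cos(4*t**2 + 8)/16.


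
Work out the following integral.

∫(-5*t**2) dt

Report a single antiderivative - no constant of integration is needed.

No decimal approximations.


Answer: -5*t**3/3.


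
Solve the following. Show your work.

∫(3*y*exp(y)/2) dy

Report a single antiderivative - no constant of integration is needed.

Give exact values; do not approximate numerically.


Step 1. Integrate ∫(3*y*exp(y)/2) dy by parts with u = y, dv = (3*exp(y)/2) dy, so v = 3*exp(y)/2: now 3*y*exp(y)/2 + ∫(-3*exp(y)/2) dy.
Step 2. Evaluate the standard form: now 3*y*exp(y)/2 - 3*exp(y)/2.
Answer: 3*y*exp(y)/2 - 3*exp(y)/2.


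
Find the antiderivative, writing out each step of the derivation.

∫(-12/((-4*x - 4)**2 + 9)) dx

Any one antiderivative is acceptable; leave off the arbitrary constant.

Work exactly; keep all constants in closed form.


Step 1. Substitute u = -4*x - 4, turning ∫(-12/((-4*x - 4)**2 + 9)) dx into ∫(3/(u**2 + 9)) du: now ∫(3/(u**2 + 9)) du.
Step 2. Evaluate the standard form: now atan(u/3).
Step 3. Substitute back u = -4*x - 4: now -atan(4*x/3 + 4/3).
Answer: -atan(4*x/3 + 4/3).


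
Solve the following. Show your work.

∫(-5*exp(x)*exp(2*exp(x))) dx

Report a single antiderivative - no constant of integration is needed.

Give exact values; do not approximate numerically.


Step 1. Substitute u = exp(x), turning ∫(-5*exp(x)*exp(2*exp(x))) dx into ∫(-5*exp(2*u)) du: now ∫(-5*exp(2*u)) du.
Step 2. Evaluate the standard form: now -5*exp(2*u)/2.
Step 3. Substitute back u = exp(x): now -5*exp(2*exp(x))/2.
Answer: -5*exp(2*exp(x))/2.


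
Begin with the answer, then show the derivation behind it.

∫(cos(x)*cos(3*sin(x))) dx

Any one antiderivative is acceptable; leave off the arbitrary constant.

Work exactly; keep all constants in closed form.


The answer is sin(3*sin(x))/3.
Step 1. Substitute u = sin(x), turning ∫(cos(x)*cos(3*sin(x))) dx into ∫(cos(3*u)) du: now ∫(cos(3*u)) du.
Step 2. Evaluate the standard form: now sin(3*u)/3.
Step 3. Substitute back u = sin(x): now sin(3*sin(x))/3.
Answer: sin(3*sin(x))/3.


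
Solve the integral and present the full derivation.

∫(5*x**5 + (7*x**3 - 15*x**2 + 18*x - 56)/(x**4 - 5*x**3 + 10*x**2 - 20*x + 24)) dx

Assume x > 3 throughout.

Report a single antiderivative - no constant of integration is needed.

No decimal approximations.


Step 1. Rewrite: now ∫(5*x**5) dx + ∫((7*x**3 - 15*x**2 + 18*x - 56)/(x**4 - 5*x**3 + 10*x**2 - 20*x + 24)) dx.
Step 2. Decompose ∫((7*x**3 - 15*x**2 + 18*x - 56)/(x**4 - 5*x**3 + 10*x**2 - 20*x + 24)) dx by partial fractions, (7*x**3 - 15*x**2 + 18*x - 56)/(x**4 - 5*x**3 + 10*x**2 - 20*x + 24) = 2/(x**2 + 4) + 3/(x - 2) + 4/(x - 3): now ∫(5*x**5) dx + ∫(4/(x - 3)) dx + ∫(3/(x - 2)) dx + ∫(2/(x**2 + 4)) dx.
Step 3. Evaluate the standard form [assuming x > 2]: now 3*log(x - 2) + ∫(5*x**5) dx + ∫(4/(x - 3)) dx + ∫(2/(x**2 + 4)) dx.
Step 4. Evaluate the standard form [assuming x > 3]: now 4*log(x - 3) + 3*log(x - 2) + ∫(5*x**5) dx + ∫(2/(x**2 + 4)) dx.
Step 5. Evaluate the standard form: now 4*log(x - 3) + 3*log(x - 2) + atan(x/2) + ∫(5*x**5) dx.
Step 6. Evaluate the standard form: now 5*x**6/6 + 4*log(x - 3) + 3*log(x - 2) + atan(x/2).
Answer: 5*x**6/6 + 4*log(x - 3) + 3*log(x - 2) + atan(x/2).


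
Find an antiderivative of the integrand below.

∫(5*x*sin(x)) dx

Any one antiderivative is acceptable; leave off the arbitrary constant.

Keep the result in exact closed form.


Answer: -5*x*cos(x) + 5*sin(x).


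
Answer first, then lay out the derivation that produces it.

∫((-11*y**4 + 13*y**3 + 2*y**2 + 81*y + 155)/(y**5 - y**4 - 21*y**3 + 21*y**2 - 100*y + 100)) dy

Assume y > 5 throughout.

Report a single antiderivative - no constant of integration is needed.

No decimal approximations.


The answer is -4*log(y - 5) - 2*log(y - 1) - 5*log(y + 5) - atan(y/2)/2.
Step 1. Decompose ∫((-11*y**4 + 13*y**3 + 2*y**2 + 81*y + 155)/(y**5 - y**4 - 21*y**3 + 21*y**2 - 100*y + 100)) dy by partial fractions, (-11*y**4 + 13*y**3 + 2*y**2 + 81*y + 155)/(y**5 - y**4 - 21*y**3 + 21*y**2 - 100*y + 100) = -1/(y**2 + 4) - 5/(y + 5) - 2/(y - 1) - 4/(y - 5): now ∫(-4/(y - 5)) dy + ∫(-2/(y - 1)) dy + ∫(-5/(y + 5)) dy + ∫(-1/(y**2 + 4)) dy.
Step 2. Evaluate the standard form [assuming y > 5]: now -4*log(y - 5) + ∫(-2/(y - 1)) dy + ∫(-5/(y + 5)) dy + ∫(-1/(y**2 + 4)) dy.
Step 3. Evaluate the standard form [assuming y > 1]: now -4*log(y - 5) - 2*log(y - 1) + ∫(-5/(y + 5)) dy + ∫(-1/(y**2 + 4)) dy.
Step 4. Evaluate the standard form [assuming y > -5]: now -4*log(y - 5) - 2*log(y - 1) - 5*log(y + 5) + ∫(-1/(y**2 + 4)) dy.
Step 5. Evaluate the standard form: now -4*log(y - 5) - 2*log(y - 1) - 5*log(y + 5) - atan(y/2)/2.
Answer: -4*log(y - 5) - 2*log(y - 1) - 5*log(y + 5) - atan(y/2)/2.


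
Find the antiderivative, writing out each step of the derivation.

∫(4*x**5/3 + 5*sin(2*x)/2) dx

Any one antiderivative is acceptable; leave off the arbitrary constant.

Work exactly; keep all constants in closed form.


Step 1. Rewrite: now ∫(4*x**5/3) dx + ∫(5*sin(2*x)/2) dx.
Step 2. Evaluate the standard form: now 2*x**6/9 + ∫(5*sin(2*x)/2) dx.
Step 3. Evaluate the standard form: now 2*x**6/9 - 5*cos(2*x)/4.
Answer: 2*x**6/9 - 5*cos(2*x)/4.


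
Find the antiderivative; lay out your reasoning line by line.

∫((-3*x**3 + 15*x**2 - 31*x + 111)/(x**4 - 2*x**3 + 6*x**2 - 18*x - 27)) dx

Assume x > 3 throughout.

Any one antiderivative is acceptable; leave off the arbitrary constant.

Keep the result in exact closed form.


Step 1. Decompose ∫((-3*x**3 + 15*x**2 - 31*x + 111)/(x**4 - 2*x**3 + 6*x**2 - 18*x - 27)) dx by partial fractions, (-3*x**3 + 15*x**2 - 31*x + 111)/(x**4 - 2*x**3 + 6*x**2 - 18*x - 27) = 2/(x**2 + 9) - 4/(x + 1) + 1/(x - 3): now ∫(1/(x - 3)) dx + ∫(-4/(x + 1)) dx + ∫(2/(x**2 + 9)) dx.
Step 2. Evaluate the standard form [assuming x > -1]: now -4*log(x + 1) + ∫(1/(x - 3)) dx + ∫(2/(x**2 + 9)) dx.
Step 3. Evaluate the standard form [assuming x > 3]: now log(x - 3) - 4*log(x + 1) + ∫(2/(x**2 + 9)) dx.
Step 4. Evaluate the standard form: now log(x - 3) - 4*log(x + 1) + 2*atan(x/3)/3.
Answer: log(x - 3) - 4*log(x + 1) + 2*atan(x/3)/3.
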